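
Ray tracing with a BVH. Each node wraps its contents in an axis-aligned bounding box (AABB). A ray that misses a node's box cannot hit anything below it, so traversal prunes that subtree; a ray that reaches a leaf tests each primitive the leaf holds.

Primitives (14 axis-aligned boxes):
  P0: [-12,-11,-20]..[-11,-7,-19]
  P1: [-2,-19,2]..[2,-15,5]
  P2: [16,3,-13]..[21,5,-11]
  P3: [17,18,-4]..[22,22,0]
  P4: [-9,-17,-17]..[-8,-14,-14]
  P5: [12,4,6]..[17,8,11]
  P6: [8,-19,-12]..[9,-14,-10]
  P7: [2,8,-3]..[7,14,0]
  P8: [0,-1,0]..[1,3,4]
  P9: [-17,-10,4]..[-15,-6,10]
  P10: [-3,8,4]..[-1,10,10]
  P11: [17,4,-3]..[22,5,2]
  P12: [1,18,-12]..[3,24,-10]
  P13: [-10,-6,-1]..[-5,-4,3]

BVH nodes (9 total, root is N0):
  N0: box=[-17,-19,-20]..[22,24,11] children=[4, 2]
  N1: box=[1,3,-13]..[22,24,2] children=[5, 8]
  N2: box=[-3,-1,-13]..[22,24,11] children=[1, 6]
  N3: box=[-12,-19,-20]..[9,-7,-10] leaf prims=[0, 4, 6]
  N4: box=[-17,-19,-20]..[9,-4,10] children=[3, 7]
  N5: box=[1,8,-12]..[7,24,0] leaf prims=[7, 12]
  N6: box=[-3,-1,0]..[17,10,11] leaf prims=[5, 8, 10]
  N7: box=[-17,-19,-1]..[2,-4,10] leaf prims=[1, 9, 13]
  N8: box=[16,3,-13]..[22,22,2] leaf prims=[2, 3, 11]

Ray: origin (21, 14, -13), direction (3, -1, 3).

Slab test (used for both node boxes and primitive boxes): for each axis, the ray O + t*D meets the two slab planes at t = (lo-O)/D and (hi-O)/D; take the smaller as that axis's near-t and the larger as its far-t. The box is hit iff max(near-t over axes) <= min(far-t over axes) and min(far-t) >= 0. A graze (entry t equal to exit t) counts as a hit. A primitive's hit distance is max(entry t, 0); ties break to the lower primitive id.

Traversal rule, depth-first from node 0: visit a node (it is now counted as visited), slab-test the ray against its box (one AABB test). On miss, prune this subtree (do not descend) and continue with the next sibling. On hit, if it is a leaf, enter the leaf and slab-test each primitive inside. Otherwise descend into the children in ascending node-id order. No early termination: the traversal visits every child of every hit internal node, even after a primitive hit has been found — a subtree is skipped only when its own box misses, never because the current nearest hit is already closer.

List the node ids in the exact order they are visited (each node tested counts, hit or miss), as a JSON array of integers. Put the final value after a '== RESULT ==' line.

Trace the traversal:
N0 x:[-38/3,1/3] y:[-10,33] z:[-7/3,8] -> hit [-7/3,1/3], descend [2, 4]
  N2 x:[-8,1/3] y:[-10,15] z:[0,8] -> hit [0,1/3], descend [1, 6]
    N1 x:[-20/3,1/3] y:[-10,11] z:[0,5] -> hit [0,1/3], descend [5, 8]
      N5 x:[-20/3,-14/3] y:[-10,6] z:[1/3,13/3] -> miss, prune
      N8 x:[-5/3,1/3] y:[-8,11] z:[0,5] -> hit [0,1/3] leaf, test {P2(miss), P3(miss), P11(miss)}
    N6 x:[-8,-4/3] y:[4,15] z:[13/3,8] -> miss, prune
  N4 x:[-38/3,-4] y:[18,33] z:[-7/3,23/3] -> miss, prune

7 AABB tests over nodes [0, 2, 1, 5, 8, 6, 4]; 1 leaf entered; closest miss.

== RESULT ==
[0, 2, 1, 5, 8, 6, 4]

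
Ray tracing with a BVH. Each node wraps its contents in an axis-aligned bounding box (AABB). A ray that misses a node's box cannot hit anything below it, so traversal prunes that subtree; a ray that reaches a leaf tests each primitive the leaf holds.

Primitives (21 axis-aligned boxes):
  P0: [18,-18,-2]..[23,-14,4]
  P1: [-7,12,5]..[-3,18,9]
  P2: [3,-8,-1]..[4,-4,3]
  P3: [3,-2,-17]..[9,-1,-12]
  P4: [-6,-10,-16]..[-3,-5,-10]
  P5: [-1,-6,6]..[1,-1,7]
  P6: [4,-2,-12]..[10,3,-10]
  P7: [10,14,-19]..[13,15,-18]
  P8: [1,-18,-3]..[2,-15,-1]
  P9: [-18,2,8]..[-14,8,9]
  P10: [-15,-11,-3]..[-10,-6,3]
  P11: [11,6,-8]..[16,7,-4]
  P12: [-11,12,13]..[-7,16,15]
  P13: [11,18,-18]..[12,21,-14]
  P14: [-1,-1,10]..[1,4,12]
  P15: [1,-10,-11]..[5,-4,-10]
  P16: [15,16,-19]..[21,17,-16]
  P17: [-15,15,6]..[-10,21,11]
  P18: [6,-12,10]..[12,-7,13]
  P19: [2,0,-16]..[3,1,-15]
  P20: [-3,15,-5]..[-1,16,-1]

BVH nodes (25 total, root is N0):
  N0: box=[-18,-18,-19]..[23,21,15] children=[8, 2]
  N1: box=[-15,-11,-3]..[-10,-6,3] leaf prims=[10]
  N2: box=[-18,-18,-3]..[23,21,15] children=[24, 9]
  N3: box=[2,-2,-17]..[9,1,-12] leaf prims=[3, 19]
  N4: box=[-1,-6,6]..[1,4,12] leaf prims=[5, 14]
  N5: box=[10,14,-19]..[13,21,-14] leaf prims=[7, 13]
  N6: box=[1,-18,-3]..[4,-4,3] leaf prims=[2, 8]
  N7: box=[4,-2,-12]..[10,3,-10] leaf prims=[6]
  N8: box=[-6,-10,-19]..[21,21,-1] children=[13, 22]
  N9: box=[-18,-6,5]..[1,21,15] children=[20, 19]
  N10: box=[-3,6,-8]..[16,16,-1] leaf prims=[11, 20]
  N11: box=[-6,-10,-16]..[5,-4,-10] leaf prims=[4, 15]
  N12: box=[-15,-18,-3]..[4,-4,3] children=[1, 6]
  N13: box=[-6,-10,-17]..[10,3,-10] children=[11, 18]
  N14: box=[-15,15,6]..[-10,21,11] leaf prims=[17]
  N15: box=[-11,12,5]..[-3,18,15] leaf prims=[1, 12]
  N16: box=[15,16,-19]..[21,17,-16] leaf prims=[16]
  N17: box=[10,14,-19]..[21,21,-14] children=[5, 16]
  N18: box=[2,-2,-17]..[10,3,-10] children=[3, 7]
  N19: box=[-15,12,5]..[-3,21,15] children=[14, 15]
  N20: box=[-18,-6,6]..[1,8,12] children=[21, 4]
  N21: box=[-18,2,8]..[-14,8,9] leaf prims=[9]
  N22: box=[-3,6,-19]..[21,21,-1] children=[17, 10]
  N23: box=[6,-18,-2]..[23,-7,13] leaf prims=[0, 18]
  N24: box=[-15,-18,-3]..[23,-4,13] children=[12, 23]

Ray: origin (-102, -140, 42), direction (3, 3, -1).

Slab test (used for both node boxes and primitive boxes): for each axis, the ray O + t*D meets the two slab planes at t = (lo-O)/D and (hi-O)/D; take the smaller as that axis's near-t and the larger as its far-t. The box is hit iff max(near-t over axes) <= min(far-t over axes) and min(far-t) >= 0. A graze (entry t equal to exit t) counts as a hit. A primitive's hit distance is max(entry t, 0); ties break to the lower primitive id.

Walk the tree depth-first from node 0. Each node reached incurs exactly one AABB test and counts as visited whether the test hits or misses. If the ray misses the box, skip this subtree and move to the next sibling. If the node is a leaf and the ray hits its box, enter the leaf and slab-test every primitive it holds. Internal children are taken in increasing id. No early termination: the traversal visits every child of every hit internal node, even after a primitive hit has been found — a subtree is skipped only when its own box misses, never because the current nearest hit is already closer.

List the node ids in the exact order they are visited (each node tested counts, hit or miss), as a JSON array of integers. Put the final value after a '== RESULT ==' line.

Trace the traversal:
N0 x:[28,125/3] y:[122/3,161/3] z:[27,61] -> hit [122/3,125/3], descend [2, 8]
  N2 x:[28,125/3] y:[122/3,161/3] z:[27,45] -> hit [122/3,125/3], descend [9, 24]
    N9 x:[28,103/3] y:[134/3,161/3] z:[27,37] -> miss, prune
    N24 x:[29,125/3] y:[122/3,136/3] z:[29,45] -> hit [122/3,125/3], descend [12, 23]
      N12 x:[29,106/3] y:[122/3,136/3] z:[39,45] -> miss, prune
      N23 x:[36,125/3] y:[122/3,133/3] z:[29,44] -> hit [122/3,125/3] leaf, test {P0@t=122/3, P18(miss)}
  N8 x:[32,41] y:[130/3,161/3] z:[43,61] -> miss, prune

7 AABB tests over nodes [0, 2, 9, 24, 12, 23, 8]; 1 leaf entered; closest P0.

== RESULT ==
[0, 2, 9, 24, 12, 23, 8]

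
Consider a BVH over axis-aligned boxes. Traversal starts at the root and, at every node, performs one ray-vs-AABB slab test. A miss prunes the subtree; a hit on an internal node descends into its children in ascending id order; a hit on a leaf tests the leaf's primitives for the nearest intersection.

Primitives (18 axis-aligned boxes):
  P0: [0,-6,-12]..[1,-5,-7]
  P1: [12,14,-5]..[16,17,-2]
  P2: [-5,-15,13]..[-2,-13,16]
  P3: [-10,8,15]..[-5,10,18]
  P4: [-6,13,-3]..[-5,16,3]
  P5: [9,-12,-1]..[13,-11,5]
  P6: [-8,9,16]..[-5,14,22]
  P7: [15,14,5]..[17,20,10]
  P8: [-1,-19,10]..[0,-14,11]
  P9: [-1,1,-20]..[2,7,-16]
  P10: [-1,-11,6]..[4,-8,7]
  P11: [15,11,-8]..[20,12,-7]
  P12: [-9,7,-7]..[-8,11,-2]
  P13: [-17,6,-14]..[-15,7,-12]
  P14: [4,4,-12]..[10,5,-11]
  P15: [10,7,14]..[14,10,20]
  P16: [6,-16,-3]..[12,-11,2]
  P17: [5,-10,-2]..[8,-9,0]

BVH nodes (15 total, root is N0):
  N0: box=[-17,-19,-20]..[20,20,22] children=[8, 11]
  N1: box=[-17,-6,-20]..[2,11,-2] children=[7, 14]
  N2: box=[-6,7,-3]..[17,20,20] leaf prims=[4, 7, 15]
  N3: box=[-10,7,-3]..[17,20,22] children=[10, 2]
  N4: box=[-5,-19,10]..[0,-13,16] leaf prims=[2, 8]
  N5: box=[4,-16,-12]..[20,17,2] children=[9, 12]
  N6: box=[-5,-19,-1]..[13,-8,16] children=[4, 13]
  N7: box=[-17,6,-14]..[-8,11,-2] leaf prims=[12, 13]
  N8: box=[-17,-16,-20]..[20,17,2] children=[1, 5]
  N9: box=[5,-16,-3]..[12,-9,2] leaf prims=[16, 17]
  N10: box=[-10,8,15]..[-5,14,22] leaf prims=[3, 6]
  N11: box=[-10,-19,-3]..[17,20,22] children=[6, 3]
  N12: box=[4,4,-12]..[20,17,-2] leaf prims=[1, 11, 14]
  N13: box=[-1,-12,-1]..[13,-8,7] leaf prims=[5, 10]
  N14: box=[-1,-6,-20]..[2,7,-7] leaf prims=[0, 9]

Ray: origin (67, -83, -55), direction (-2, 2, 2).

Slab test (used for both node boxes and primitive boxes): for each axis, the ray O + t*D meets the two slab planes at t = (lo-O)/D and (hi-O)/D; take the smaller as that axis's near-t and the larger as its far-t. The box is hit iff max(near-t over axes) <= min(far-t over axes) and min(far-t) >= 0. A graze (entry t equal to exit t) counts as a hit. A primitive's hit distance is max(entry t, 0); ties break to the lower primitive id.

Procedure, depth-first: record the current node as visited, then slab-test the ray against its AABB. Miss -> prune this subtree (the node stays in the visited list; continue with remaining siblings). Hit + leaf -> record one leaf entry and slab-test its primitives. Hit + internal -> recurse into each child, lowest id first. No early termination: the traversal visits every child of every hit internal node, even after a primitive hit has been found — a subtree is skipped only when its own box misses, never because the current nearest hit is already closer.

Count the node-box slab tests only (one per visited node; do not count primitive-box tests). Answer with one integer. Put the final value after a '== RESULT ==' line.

Trace the traversal:
N0 x:[47/2,42] y:[32,103/2] z:[35/2,77/2] -> hit [32,77/2], descend [8, 11]
  N8 x:[47/2,42] y:[67/2,50] z:[35/2,57/2] -> miss, prune
  N11 x:[25,77/2] y:[32,103/2] z:[26,77/2] -> hit [32,77/2], descend [3, 6]
    N3 x:[25,77/2] y:[45,103/2] z:[26,77/2] -> miss, prune
    N6 x:[27,36] y:[32,75/2] z:[27,71/2] -> hit [32,71/2], descend [4, 13]
      N4 x:[67/2,36] y:[32,35] z:[65/2,71/2] -> hit [67/2,35] leaf, test {P2@t=69/2, P8(miss)}
      N13 x:[27,34] y:[71/2,75/2] z:[27,31] -> miss, prune

Summary -> nodes [0, 8, 11, 3, 6, 4, 13]; box-tests=7; leaf-entries=1; first=P2

== RESULT ==
7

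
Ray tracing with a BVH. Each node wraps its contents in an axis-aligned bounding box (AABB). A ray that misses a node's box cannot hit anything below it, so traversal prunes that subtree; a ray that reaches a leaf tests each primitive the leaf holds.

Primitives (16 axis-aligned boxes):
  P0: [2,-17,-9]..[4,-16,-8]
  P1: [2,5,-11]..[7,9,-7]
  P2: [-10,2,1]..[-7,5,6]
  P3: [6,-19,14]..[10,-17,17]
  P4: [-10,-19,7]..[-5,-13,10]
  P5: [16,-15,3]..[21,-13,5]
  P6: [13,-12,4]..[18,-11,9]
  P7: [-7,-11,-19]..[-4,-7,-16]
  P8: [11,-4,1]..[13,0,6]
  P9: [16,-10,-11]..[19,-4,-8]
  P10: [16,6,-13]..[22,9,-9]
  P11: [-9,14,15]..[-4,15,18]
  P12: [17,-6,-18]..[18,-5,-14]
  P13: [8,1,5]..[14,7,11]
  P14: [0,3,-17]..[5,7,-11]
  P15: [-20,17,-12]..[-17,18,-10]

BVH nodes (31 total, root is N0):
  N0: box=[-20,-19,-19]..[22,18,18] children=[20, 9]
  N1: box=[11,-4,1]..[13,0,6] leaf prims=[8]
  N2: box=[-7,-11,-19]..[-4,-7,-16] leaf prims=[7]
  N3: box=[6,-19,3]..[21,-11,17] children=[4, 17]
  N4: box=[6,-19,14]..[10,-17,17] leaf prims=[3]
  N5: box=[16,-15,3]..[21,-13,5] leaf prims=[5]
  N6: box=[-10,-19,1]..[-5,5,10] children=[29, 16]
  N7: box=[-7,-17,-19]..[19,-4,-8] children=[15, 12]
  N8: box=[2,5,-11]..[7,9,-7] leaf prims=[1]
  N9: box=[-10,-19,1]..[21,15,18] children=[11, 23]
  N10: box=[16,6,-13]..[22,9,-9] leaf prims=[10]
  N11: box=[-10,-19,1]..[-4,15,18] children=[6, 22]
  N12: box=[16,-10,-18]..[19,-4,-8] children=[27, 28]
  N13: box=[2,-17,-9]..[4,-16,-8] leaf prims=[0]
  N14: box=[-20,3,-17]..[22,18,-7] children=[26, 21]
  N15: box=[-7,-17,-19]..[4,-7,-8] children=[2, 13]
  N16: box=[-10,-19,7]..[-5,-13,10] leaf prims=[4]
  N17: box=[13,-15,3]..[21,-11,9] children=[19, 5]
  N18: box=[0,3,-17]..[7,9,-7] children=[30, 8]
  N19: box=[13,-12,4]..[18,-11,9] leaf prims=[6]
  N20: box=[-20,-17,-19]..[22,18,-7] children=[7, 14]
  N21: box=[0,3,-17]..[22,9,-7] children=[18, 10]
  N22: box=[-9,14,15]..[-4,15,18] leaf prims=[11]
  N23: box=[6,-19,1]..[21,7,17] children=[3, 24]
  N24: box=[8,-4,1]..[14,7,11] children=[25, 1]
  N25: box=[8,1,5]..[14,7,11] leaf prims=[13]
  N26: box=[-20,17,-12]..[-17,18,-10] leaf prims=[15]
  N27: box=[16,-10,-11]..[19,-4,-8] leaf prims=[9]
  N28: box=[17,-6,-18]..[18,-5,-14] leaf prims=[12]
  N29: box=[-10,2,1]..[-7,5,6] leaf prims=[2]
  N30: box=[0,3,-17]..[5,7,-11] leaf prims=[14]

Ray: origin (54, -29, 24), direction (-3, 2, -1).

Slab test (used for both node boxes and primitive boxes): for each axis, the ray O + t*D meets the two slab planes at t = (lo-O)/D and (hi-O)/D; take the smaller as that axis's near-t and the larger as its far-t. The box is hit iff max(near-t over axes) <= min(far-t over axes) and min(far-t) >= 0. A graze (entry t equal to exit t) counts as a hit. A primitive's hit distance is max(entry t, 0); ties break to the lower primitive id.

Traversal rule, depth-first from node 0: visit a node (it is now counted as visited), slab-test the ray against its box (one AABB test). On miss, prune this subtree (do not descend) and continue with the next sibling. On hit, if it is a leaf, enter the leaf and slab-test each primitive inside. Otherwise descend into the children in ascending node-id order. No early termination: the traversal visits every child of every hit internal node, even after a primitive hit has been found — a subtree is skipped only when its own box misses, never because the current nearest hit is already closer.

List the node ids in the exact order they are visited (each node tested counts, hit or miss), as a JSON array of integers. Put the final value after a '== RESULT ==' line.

Walk:
N0 x:[32/3,74/3] y:[5,47/2] z:[6,43] -> hit [32/3,47/2], descend [9, 20]
  N9 x:[11,64/3] y:[5,22] z:[6,23] -> hit [11,64/3], descend [11, 23]
    N11 x:[58/3,64/3] y:[5,22] z:[6,23] -> hit [58/3,64/3], descend [6, 22]
      N6 x:[59/3,64/3] y:[5,17] z:[14,23] -> miss, prune
      N22 x:[58/3,21] y:[43/2,22] z:[6,9] -> miss, prune
    N23 x:[11,16] y:[5,18] z:[7,23] -> hit [11,16], descend [3, 24]
      N3 x:[11,16] y:[5,9] z:[7,21] -> miss, prune
      N24 x:[40/3,46/3] y:[25/2,18] z:[13,23] -> hit [40/3,46/3], descend [1, 25]
        N1 x:[41/3,43/3] y:[25/2,29/2] z:[18,23] -> miss, prune
        N25 x:[40/3,46/3] y:[15,18] z:[13,19] -> hit [15,46/3] leaf, test {P13@t=15}
  N20 x:[32/3,74/3] y:[6,47/2] z:[31,43] -> miss, prune

order=[0, 9, 11, 6, 22, 23, 3, 24, 1, 25, 20]  |boxes|=11  |leaves|=1  hit=P13

== RESULT ==
[0, 9, 11, 6, 22, 23, 3, 24, 1, 25, 20]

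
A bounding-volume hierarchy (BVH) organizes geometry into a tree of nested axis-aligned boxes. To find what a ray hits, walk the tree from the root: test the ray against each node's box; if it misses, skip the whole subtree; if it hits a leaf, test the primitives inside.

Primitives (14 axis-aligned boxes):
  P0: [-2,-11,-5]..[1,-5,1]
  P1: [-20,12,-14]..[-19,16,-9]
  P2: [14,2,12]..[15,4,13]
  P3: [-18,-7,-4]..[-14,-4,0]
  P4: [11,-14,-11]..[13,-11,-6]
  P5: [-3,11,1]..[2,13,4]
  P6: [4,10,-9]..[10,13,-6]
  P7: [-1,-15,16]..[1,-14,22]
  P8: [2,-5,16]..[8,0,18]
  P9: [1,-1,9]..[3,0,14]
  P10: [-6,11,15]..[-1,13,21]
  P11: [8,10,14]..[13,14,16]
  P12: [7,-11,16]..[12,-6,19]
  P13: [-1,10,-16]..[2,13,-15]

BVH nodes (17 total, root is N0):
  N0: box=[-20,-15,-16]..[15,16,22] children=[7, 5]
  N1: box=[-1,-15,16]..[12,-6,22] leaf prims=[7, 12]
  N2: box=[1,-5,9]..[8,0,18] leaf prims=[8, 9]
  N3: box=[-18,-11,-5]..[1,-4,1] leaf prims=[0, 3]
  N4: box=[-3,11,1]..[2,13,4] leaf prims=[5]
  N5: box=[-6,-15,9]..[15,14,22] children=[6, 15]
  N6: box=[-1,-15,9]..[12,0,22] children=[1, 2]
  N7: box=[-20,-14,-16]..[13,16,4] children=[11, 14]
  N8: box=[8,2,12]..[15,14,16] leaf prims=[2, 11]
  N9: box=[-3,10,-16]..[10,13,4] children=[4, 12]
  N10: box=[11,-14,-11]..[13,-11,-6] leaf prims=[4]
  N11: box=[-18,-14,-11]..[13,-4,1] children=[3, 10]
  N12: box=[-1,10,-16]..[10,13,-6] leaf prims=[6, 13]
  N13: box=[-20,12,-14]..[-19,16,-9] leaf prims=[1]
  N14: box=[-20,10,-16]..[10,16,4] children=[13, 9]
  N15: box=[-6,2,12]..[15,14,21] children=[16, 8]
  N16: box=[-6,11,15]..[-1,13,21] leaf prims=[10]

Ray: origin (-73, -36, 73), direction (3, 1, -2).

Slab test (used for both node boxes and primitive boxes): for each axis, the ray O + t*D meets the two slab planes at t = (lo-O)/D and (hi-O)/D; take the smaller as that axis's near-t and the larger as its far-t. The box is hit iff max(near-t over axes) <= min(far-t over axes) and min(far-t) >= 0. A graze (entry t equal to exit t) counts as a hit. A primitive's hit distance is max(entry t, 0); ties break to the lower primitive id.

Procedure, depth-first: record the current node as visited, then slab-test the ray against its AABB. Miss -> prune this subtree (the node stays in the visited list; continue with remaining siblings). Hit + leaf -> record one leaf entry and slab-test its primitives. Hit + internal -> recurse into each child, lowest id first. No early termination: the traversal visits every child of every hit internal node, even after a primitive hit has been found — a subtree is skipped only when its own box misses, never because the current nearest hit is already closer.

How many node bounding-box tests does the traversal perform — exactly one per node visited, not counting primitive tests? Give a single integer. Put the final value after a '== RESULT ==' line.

Traverse from the root:
N0 x:[53/3,88/3] y:[21,52] z:[51/2,89/2] -> hit [51/2,88/3], descend [5, 7]
  N5 x:[67/3,88/3] y:[21,50] z:[51/2,32] -> hit [51/2,88/3], descend [6, 15]
    N6 x:[24,85/3] y:[21,36] z:[51/2,32] -> hit [51/2,85/3], descend [1, 2]
      N1 x:[24,85/3] y:[21,30] z:[51/2,57/2] -> hit [51/2,85/3] leaf, test {P7(miss), P12@t=27}
      N2 x:[74/3,27] y:[31,36] z:[55/2,32] -> miss, prune
    N15 x:[67/3,88/3] y:[38,50] z:[26,61/2] -> miss, prune
  N7 x:[53/3,86/3] y:[22,52] z:[69/2,89/2] -> miss, prune

Summary -> nodes [0, 5, 6, 1, 2, 15, 7]; box-tests=7; leaf-entries=1; first=P12

== RESULT ==
7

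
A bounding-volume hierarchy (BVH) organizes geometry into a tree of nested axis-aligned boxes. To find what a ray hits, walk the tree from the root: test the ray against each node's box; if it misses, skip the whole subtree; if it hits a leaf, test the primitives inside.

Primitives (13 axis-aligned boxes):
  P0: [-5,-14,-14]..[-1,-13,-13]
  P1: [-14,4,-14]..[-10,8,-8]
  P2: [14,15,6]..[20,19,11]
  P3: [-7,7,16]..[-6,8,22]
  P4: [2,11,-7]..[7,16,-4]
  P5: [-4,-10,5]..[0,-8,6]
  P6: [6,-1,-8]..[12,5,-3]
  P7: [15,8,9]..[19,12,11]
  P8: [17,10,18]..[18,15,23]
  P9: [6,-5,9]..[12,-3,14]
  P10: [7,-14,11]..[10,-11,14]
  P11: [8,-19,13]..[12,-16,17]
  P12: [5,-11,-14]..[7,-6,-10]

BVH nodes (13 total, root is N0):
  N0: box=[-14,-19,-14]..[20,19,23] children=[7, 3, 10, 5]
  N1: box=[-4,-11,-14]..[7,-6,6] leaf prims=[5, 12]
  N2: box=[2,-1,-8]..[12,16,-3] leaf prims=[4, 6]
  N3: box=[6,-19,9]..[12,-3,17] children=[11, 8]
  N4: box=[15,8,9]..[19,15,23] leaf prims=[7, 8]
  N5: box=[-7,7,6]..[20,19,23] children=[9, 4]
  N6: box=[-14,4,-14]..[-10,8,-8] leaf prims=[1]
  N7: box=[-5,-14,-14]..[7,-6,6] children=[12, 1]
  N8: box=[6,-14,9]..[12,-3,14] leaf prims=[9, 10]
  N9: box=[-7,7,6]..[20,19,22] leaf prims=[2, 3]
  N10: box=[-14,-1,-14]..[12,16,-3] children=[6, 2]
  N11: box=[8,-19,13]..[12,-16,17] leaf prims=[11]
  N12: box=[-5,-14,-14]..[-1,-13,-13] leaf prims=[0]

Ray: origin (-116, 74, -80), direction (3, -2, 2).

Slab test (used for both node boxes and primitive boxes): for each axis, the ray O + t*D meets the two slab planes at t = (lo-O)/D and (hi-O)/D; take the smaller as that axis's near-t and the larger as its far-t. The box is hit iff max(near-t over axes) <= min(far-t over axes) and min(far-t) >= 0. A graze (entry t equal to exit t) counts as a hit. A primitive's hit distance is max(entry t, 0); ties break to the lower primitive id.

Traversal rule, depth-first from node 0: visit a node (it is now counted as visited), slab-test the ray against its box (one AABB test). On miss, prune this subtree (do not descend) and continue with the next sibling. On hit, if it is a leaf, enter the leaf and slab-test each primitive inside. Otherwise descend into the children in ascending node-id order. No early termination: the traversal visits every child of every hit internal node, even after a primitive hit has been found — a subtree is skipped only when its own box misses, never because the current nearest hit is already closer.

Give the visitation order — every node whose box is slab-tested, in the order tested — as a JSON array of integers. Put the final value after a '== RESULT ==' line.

Walk:
N0 x:[34,136/3] y:[55/2,93/2] z:[33,103/2] -> hit [34,136/3], descend [3, 5, 7, 10]
  N3 x:[122/3,128/3] y:[77/2,93/2] z:[89/2,97/2] -> miss, prune
  N5 x:[109/3,136/3] y:[55/2,67/2] z:[43,103/2] -> miss, prune
  N7 x:[37,41] y:[40,44] z:[33,43] -> hit [40,41], descend [1, 12]
    N1 x:[112/3,41] y:[40,85/2] z:[33,43] -> hit [40,41] leaf, test {P5(miss), P12(miss)}
    N12 x:[37,115/3] y:[87/2,44] z:[33,67/2] -> miss, prune
  N10 x:[34,128/3] y:[29,75/2] z:[33,77/2] -> hit [34,75/2], descend [2, 6]
    N2 x:[118/3,128/3] y:[29,75/2] z:[36,77/2] -> miss, prune
    N6 x:[34,106/3] y:[33,35] z:[33,36] -> hit [34,35] leaf, test {P1@t=34}

9 AABB tests over nodes [0, 3, 5, 7, 1, 12, 10, 2, 6]; 2 leaves entered; closest P1.

== RESULT ==
[0, 3, 5, 7, 1, 12, 10, 2, 6]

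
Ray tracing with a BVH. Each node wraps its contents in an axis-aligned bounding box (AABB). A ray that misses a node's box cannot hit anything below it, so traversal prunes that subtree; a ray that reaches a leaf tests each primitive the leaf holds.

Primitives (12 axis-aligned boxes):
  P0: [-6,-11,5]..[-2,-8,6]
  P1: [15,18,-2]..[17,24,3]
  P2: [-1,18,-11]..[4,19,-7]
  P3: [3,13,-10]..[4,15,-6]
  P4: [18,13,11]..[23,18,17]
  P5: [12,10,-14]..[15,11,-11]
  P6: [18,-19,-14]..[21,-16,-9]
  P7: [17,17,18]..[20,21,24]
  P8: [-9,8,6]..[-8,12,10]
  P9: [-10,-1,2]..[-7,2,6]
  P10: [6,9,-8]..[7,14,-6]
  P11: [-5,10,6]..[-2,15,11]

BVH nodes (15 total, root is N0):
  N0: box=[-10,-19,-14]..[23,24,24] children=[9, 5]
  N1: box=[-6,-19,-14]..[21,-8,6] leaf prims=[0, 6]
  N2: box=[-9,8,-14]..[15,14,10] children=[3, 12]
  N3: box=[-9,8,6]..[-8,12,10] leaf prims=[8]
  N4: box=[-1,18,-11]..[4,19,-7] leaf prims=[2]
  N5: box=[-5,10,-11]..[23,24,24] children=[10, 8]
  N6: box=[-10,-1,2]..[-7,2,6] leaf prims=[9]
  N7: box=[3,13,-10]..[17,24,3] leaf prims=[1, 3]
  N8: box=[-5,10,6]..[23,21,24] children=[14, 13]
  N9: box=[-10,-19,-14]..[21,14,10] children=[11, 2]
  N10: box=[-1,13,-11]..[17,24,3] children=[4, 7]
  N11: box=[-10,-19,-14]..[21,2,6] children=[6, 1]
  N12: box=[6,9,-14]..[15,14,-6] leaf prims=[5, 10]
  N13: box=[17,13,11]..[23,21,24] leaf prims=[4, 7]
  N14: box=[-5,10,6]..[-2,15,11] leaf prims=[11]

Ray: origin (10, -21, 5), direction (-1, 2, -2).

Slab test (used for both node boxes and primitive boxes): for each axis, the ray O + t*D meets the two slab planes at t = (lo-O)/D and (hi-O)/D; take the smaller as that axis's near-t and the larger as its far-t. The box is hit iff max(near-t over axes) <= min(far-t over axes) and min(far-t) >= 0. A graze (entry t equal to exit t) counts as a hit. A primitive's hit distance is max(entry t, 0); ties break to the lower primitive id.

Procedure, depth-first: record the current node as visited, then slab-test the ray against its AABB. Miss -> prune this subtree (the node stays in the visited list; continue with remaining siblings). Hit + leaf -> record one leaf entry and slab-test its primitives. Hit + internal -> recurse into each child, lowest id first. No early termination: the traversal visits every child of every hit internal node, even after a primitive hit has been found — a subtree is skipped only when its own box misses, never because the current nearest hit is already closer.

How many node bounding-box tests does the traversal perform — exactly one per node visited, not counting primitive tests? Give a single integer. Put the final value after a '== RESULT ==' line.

Trace the traversal:
N0 x:[-13,20] y:[1,45/2] z:[-19/2,19/2] -> hit [1,19/2], descend [5, 9]
  N5 x:[-13,15] y:[31/2,45/2] z:[-19/2,8] -> miss, prune
  N9 x:[-11,20] y:[1,35/2] z:[-5/2,19/2] -> hit [1,19/2], descend [2, 11]
    N2 x:[-5,19] y:[29/2,35/2] z:[-5/2,19/2] -> miss, prune
    N11 x:[-11,20] y:[1,23/2] z:[-1/2,19/2] -> hit [1,19/2], descend [1, 6]
      N1 x:[-11,16] y:[1,13/2] z:[-1/2,19/2] -> hit [1,13/2] leaf, test {P0(miss), P6(miss)}
      N6 x:[17,20] y:[10,23/2] z:[-1/2,3/2] -> miss, prune

7 AABB tests over nodes [0, 5, 9, 2, 11, 1, 6]; 1 leaf entered; closest miss.

== RESULT ==
7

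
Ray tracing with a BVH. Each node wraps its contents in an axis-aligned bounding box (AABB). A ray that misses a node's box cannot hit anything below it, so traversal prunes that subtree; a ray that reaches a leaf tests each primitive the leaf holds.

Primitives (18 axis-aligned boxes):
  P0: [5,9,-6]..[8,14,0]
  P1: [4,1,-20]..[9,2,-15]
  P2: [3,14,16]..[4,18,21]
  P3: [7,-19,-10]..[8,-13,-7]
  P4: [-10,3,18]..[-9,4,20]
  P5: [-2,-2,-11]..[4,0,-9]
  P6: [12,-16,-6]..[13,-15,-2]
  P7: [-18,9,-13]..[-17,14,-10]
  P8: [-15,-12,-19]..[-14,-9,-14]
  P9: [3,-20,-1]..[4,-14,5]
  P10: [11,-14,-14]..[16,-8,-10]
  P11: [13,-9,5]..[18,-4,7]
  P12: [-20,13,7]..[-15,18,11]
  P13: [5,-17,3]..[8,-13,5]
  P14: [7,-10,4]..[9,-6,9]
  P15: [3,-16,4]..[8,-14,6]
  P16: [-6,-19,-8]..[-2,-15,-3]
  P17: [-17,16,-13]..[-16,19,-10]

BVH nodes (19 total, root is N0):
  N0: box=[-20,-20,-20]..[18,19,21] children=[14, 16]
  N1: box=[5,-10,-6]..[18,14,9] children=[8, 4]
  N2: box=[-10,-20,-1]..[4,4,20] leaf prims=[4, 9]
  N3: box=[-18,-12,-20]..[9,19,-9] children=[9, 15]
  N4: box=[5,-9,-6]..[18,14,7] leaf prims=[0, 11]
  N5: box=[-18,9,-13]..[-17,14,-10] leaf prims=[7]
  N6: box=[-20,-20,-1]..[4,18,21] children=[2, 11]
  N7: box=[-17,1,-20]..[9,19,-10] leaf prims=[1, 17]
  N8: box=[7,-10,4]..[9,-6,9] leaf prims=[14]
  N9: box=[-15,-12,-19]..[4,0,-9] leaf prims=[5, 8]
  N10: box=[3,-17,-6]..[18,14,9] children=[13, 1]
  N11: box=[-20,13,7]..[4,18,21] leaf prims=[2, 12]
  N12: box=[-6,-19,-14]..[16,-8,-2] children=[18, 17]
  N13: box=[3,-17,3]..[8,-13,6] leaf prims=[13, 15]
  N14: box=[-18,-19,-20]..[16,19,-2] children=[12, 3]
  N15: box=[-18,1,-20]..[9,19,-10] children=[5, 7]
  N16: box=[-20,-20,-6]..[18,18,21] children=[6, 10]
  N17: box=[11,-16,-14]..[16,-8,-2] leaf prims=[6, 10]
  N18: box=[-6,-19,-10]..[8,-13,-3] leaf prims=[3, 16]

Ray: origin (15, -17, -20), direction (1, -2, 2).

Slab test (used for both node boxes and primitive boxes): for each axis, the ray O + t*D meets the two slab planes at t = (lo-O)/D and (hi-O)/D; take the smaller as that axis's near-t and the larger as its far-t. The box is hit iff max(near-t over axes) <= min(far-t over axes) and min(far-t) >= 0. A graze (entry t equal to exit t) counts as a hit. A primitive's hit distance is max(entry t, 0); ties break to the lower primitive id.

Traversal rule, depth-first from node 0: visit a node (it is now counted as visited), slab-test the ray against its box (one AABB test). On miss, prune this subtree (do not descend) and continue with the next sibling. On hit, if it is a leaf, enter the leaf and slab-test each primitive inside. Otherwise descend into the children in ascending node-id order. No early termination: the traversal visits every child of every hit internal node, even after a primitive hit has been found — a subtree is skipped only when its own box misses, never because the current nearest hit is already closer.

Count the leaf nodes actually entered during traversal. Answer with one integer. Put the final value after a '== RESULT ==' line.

Traverse from the root:
N0 x:[-35,3] y:[-18,3/2] z:[0,41/2] -> hit [0,3/2], descend [14, 16]
  N14 x:[-33,1] y:[-18,1] z:[0,9] -> hit [0,1], descend [3, 12]
    N3 x:[-33,-6] y:[-18,-5/2] z:[0,11/2] -> miss, prune
    N12 x:[-21,1] y:[-9/2,1] z:[3,9] -> miss, prune
  N16 x:[-35,3] y:[-35/2,3/2] z:[7,41/2] -> miss, prune

Visited [0, 14, 3, 12, 16]. Tests: 5 box, 0 leaf. Nearest: miss.

== RESULT ==
0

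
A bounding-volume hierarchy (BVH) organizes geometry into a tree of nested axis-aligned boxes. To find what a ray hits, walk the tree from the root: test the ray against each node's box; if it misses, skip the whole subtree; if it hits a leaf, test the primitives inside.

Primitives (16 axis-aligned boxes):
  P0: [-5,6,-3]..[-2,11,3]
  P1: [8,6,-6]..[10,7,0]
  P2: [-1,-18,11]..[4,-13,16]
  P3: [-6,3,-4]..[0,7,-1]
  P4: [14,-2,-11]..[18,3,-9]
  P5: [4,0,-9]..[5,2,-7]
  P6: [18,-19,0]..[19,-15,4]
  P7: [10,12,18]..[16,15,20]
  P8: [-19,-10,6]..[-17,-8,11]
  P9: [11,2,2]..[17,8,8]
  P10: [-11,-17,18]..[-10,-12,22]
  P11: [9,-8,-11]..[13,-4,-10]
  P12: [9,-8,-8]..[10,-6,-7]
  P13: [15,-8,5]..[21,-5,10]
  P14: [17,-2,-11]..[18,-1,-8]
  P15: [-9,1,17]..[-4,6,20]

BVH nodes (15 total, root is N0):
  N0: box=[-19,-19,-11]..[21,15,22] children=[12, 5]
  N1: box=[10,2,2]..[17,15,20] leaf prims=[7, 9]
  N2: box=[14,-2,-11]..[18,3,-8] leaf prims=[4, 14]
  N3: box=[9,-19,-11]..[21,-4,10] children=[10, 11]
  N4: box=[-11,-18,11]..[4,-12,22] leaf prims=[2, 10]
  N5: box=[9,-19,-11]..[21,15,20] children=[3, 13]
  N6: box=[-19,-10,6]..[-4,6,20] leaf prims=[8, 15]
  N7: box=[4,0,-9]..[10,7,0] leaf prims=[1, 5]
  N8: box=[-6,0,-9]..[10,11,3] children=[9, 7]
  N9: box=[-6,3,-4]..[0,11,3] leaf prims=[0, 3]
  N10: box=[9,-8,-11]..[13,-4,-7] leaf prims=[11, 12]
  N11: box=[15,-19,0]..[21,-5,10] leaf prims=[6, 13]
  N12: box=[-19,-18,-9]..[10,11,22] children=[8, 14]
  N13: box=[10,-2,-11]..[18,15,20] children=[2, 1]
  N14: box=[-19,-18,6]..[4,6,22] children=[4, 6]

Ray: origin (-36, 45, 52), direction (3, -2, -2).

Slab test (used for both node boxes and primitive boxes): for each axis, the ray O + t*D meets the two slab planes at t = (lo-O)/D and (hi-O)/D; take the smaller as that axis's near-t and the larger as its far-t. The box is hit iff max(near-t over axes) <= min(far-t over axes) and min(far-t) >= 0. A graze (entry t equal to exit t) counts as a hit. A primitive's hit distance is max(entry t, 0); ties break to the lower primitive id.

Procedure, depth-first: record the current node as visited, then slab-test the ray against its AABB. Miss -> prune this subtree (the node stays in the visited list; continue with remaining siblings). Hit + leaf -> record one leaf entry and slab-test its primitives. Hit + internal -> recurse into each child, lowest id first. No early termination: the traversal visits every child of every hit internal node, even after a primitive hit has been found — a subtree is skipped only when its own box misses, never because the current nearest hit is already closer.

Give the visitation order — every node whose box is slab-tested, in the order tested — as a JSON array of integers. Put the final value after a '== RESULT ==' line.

Traverse from the root:
N0 x:[17/3,19] y:[15,32] z:[15,63/2] -> hit [15,19], descend [5, 12]
  N5 x:[15,19] y:[15,32] z:[16,63/2] -> hit [16,19], descend [3, 13]
    N3 x:[15,19] y:[49/2,32] z:[21,63/2] -> miss, prune
    N13 x:[46/3,18] y:[15,47/2] z:[16,63/2] -> hit [16,18], descend [1, 2]
      N1 x:[46/3,53/3] y:[15,43/2] z:[16,25] -> hit [16,53/3] leaf, test {P7@t=16, P9(miss)}
      N2 x:[50/3,18] y:[21,47/2] z:[30,63/2] -> miss, prune
  N12 x:[17/3,46/3] y:[17,63/2] z:[15,61/2] -> miss, prune

Visited [0, 5, 3, 13, 1, 2, 12]. Tests: 7 box, 1 leaf. Nearest: P7.

== RESULT ==
[0, 5, 3, 13, 1, 2, 12]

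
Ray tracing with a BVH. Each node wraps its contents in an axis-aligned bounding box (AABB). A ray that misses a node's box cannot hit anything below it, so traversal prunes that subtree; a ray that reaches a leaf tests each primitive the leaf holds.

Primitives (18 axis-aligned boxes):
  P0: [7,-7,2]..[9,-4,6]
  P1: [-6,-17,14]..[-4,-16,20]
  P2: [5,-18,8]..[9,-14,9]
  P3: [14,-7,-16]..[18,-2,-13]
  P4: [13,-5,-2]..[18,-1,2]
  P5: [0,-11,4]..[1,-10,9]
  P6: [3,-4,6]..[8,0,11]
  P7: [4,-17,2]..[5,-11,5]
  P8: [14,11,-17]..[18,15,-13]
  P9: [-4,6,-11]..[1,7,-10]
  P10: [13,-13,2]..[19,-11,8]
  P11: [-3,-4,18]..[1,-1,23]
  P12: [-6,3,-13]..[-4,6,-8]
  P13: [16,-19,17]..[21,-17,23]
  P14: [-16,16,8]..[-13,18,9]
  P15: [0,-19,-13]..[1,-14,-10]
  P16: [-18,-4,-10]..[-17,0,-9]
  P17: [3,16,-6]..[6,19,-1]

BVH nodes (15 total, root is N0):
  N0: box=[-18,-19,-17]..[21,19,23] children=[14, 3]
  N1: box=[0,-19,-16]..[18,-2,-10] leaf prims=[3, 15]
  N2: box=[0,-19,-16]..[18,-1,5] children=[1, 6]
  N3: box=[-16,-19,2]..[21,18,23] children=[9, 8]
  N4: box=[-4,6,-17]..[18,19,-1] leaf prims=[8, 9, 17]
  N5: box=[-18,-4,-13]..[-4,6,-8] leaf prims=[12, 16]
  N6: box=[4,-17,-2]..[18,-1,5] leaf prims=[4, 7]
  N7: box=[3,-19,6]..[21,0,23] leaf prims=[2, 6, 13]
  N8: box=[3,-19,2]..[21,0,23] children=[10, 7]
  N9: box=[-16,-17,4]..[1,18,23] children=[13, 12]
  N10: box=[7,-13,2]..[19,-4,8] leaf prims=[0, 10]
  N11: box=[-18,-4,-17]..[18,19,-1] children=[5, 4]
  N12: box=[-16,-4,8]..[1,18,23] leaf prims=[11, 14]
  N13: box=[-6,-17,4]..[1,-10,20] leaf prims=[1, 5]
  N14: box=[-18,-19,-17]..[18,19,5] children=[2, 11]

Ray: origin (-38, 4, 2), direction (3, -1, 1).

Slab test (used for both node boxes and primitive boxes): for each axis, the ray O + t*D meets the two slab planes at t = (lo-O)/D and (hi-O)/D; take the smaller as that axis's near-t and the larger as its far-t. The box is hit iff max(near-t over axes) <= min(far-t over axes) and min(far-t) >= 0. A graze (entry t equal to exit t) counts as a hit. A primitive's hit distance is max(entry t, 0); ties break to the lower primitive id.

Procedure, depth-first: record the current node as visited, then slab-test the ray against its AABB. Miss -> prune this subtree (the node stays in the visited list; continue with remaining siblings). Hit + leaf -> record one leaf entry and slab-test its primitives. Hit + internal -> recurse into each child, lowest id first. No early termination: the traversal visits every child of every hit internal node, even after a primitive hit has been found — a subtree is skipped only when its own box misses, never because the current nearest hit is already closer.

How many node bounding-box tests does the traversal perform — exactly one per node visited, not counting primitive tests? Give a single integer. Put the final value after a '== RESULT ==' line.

Traverse from the root:
N0 x:[20/3,59/3] y:[-15,23] z:[-19,21] -> hit [20/3,59/3], descend [3, 14]
  N3 x:[22/3,59/3] y:[-14,23] z:[0,21] -> hit [22/3,59/3], descend [8, 9]
    N8 x:[41/3,59/3] y:[4,23] z:[0,21] -> hit [41/3,59/3], descend [7, 10]
      N7 x:[41/3,59/3] y:[4,23] z:[4,21] -> hit [41/3,59/3] leaf, test {P2(miss), P6(miss), P13(miss)}
      N10 x:[15,19] y:[8,17] z:[0,6] -> miss, prune
    N9 x:[22/3,13] y:[-14,21] z:[2,21] -> hit [22/3,13], descend [12, 13]
      N12 x:[22/3,13] y:[-14,8] z:[6,21] -> hit [22/3,8] leaf, test {P11(miss), P14(miss)}
      N13 x:[32/3,13] y:[14,21] z:[2,18] -> miss, prune
  N14 x:[20/3,56/3] y:[-15,23] z:[-19,3] -> miss, prune

Summary -> nodes [0, 3, 8, 7, 10, 9, 12, 13, 14]; box-tests=9; leaf-entries=2; first=miss

== RESULT ==
9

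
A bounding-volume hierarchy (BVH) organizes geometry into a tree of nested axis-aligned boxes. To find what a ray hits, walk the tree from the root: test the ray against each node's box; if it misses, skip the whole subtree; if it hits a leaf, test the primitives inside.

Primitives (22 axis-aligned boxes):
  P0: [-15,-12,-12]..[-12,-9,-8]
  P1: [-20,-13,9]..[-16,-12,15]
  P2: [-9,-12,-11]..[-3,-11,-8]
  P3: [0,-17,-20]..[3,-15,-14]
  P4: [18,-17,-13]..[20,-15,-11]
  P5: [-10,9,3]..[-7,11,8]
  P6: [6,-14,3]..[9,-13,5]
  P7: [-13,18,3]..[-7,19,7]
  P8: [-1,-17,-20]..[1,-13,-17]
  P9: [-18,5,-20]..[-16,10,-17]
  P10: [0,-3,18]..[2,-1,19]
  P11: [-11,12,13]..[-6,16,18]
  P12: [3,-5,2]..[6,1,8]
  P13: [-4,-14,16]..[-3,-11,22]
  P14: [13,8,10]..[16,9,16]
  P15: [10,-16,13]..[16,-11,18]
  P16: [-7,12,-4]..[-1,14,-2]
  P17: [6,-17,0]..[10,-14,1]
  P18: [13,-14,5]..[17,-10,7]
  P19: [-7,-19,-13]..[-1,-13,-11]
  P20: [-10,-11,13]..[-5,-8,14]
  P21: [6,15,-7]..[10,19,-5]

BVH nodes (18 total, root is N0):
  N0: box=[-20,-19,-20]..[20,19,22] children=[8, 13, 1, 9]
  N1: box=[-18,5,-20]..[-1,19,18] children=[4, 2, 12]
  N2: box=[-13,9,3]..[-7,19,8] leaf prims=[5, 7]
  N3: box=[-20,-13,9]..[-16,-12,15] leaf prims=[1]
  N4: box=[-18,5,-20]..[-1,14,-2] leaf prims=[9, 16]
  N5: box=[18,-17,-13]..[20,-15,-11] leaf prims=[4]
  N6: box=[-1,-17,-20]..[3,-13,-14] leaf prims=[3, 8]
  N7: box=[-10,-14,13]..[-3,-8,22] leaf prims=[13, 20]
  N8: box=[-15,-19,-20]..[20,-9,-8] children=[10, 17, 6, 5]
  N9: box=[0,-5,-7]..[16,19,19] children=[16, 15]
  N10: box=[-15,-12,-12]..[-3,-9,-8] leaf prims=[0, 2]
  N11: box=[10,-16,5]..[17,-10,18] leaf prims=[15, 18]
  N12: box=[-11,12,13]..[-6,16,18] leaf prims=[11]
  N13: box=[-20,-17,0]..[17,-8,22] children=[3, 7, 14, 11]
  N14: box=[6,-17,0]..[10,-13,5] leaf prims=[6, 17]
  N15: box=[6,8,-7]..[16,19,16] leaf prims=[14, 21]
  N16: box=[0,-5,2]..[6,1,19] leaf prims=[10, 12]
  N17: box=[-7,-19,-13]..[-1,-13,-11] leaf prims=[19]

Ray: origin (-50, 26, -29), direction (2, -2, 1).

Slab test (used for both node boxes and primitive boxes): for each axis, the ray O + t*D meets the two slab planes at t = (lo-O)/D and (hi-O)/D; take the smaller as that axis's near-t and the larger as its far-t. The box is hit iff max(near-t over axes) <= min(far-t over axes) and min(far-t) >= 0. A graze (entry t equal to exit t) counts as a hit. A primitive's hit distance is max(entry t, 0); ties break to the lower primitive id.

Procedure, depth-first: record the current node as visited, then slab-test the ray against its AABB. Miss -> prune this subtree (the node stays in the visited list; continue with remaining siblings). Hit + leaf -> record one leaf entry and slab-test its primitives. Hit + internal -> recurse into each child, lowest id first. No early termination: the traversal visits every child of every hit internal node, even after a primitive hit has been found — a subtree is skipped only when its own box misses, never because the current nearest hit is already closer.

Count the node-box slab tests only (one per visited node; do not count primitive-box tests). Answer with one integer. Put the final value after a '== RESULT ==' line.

Traverse from the root:
N0 x:[15,35] y:[7/2,45/2] z:[9,51] -> hit [15,45/2], descend [1, 8, 9, 13]
  N1 x:[16,49/2] y:[7/2,21/2] z:[9,47] -> miss, prune
  N8 x:[35/2,35] y:[35/2,45/2] z:[9,21] -> hit [35/2,21], descend [5, 6, 10, 17]
    N5 x:[34,35] y:[41/2,43/2] z:[16,18] -> miss, prune
    N6 x:[49/2,53/2] y:[39/2,43/2] z:[9,15] -> miss, prune
    N10 x:[35/2,47/2] y:[35/2,19] z:[17,21] -> hit [35/2,19] leaf, test {P0@t=35/2, P2(miss)}
    N17 x:[43/2,49/2] y:[39/2,45/2] z:[16,18] -> miss, prune
  N9 x:[25,33] y:[7/2,31/2] z:[22,48] -> miss, prune
  N13 x:[15,67/2] y:[17,43/2] z:[29,51] -> miss, prune

Summary -> nodes [0, 1, 8, 5, 6, 10, 17, 9, 13]; box-tests=9; leaf-entries=1; first=P0

== RESULT ==
9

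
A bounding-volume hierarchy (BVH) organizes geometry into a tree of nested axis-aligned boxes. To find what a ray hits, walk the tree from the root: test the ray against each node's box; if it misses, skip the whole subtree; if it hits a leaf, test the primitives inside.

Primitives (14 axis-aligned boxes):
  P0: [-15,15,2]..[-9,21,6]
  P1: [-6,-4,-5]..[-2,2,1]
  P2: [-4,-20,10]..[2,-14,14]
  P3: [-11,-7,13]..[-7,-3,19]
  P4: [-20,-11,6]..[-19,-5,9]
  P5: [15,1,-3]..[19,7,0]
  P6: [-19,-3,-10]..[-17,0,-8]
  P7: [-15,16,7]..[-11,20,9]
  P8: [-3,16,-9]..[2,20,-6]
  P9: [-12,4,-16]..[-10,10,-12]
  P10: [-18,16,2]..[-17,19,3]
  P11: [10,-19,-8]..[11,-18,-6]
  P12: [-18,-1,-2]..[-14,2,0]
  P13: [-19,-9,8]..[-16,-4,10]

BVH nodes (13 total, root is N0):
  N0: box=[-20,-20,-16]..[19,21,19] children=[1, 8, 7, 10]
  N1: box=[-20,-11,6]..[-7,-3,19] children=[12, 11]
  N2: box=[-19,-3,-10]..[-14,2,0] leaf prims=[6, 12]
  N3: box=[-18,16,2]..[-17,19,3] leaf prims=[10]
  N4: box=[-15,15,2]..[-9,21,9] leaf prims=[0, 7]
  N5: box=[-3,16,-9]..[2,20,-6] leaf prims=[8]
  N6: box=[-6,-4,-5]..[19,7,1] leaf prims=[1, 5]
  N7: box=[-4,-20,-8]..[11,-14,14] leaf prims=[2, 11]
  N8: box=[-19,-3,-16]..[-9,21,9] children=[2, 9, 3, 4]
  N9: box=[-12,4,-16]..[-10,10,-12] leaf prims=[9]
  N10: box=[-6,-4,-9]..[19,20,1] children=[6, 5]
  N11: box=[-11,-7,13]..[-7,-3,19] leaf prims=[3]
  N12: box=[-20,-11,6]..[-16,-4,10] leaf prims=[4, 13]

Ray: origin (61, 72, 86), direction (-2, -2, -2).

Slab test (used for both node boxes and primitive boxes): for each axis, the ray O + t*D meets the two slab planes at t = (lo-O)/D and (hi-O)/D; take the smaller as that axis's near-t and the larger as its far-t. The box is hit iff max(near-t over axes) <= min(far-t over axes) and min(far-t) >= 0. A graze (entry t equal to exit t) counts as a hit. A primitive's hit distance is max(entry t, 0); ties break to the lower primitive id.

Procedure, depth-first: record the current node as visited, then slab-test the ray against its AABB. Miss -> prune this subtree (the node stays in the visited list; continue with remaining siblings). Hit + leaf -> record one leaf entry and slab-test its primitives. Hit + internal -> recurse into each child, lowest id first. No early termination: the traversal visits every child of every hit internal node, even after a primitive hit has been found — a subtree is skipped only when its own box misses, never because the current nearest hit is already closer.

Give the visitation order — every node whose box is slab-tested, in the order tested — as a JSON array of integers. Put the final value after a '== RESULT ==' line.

Trace the traversal:
N0 x:[21,81/2] y:[51/2,46] z:[67/2,51] -> hit [67/2,81/2], descend [1, 7, 8, 10]
  N1 x:[34,81/2] y:[75/2,83/2] z:[67/2,40] -> hit [75/2,40], descend [11, 12]
    N11 x:[34,36] y:[75/2,79/2] z:[67/2,73/2] -> miss, prune
    N12 x:[77/2,81/2] y:[38,83/2] z:[38,40] -> hit [77/2,40] leaf, test {P4@t=40, P13@t=77/2}
  N7 x:[25,65/2] y:[43,46] z:[36,47] -> miss, prune
  N8 x:[35,40] y:[51/2,75/2] z:[77/2,51] -> miss, prune
  N10 x:[21,67/2] y:[26,38] z:[85/2,95/2] -> miss, prune

Summary -> nodes [0, 1, 11, 12, 7, 8, 10]; box-tests=7; leaf-entries=1; first=P13

== RESULT ==
[0, 1, 11, 12, 7, 8, 10]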